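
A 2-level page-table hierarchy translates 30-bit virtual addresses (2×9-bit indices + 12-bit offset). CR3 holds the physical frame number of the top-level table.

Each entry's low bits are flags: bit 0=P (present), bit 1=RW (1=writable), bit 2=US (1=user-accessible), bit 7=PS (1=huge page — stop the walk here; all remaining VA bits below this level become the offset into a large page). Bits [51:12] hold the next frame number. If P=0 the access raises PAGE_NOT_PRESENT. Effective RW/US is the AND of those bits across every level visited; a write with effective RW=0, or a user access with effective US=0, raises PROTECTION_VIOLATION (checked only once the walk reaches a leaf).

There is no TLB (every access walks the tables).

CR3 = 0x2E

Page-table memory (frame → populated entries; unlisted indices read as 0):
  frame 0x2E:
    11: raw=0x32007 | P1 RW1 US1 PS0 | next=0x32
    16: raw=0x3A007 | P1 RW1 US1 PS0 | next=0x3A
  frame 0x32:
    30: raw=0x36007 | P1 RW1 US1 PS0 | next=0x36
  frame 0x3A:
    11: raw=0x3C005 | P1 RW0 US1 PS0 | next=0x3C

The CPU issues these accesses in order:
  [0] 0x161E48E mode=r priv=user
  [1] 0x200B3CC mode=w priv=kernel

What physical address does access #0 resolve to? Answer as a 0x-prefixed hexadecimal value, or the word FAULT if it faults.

Walk each access:
#0 VA=0x161E48E (r,user):
  L0: frame=0x2E idx=11 entry=0x32007 [P=1 RW=1 US=1 PS=0]
  L1: frame=0x32 idx=30 entry=0x36007 [P=1 RW=1 US=1 PS=0]
  ✓ 0x3648E  — 2 lookups
#1 VA=0x200B3CC (w,kernel):
  L0: frame=0x2E idx=16 entry=0x3A007 [P=1 RW=1 US=1 PS=0]
  L1: frame=0x3A idx=11 entry=0x3C005 [P=1 RW=0 US=1 PS=0]
  ⇒ fault: PROTECTION_VIOLATION  — 2 lookups

Access #0 PA: 0x3648E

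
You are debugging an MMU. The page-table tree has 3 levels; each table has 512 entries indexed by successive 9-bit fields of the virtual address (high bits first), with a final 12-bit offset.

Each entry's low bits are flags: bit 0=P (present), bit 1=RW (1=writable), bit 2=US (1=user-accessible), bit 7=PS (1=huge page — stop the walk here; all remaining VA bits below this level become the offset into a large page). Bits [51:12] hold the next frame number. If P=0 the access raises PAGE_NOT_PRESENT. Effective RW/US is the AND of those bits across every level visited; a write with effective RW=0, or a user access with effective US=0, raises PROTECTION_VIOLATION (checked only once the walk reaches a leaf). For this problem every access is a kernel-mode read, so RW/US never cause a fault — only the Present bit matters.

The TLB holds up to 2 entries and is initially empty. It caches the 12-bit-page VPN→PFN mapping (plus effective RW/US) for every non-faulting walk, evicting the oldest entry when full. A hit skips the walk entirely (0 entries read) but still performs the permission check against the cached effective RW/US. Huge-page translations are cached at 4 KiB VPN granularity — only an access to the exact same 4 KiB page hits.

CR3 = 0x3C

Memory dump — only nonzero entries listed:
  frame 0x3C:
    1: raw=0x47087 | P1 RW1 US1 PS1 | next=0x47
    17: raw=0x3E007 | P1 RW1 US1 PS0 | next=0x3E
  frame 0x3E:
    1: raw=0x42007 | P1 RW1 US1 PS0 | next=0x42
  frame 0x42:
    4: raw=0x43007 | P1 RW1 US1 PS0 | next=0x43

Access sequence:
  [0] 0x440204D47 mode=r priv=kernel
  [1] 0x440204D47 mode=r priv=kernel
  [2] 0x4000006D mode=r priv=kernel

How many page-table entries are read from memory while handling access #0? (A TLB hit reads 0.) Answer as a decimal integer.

Trace:
#0 VA=0x440204D47 (r,kernel):
  [0] read 0x3C idx=17: raw=0x3E007 flags P=1 W=1 U=1 S=0
  [1] read 0x3E idx=1: raw=0x42007 flags P=1 W=1 U=1 S=0
  [2] read 0x42 idx=4: raw=0x43007 flags P=1 W=1 U=1 S=0
  ⇒ phys 0x43D47  [3 reads]
#1 VA=0x440204D47 (r,kernel):
  TLB hit vpn=0x440204 → PA=0x43D47
#2 VA=0x4000006D (r,kernel):
  [0] read 0x3C idx=1: raw=0x47087 flags P=1 W=1 U=1 S=1
  ⇒ phys 0x4706D (huge @L0)  [1 reads]

Entries read for #0: 3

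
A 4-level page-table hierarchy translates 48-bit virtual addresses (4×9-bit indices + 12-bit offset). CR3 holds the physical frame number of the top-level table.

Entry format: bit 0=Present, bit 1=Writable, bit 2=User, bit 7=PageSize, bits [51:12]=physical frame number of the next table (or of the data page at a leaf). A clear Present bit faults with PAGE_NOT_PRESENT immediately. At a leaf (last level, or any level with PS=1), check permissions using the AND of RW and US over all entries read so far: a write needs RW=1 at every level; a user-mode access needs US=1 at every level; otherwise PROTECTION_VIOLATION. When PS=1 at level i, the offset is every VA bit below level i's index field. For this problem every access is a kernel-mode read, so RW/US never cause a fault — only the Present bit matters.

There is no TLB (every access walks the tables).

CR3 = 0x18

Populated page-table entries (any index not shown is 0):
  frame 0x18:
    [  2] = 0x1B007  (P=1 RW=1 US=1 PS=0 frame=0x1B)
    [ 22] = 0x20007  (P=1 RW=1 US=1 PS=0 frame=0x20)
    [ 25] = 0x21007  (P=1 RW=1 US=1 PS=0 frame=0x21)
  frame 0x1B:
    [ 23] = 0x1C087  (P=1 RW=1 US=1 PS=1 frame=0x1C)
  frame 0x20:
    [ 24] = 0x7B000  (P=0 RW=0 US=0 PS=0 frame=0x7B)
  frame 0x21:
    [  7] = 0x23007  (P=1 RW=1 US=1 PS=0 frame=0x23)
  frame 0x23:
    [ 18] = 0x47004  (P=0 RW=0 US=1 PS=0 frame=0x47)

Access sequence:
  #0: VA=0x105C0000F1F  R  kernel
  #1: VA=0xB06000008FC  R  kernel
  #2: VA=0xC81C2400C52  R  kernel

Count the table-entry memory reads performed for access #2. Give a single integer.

Per-access translation:
#0 VA=0x105C0000F1F (r,kernel):
  L0 @0x18[2] → 0x1B007  P=1,RW=1,US=1,PS=0
  L1 @0x1B[23] → 0x1C087  P=1,RW=1,US=1,PS=1
  ✓ 0x1CF1F (huge @L1)  — 2 lookups
#1 VA=0xB06000008FC (r,kernel):
  L0 @0x18[22] → 0x20007  P=1,RW=1,US=1,PS=0
  L1 @0x20[24] → 0x7B000  P=0,RW=0,US=0,PS=0
  ✗ PAGE_NOT_PRESENT  [2 reads]
#2 VA=0xC81C2400C52 (r,kernel):
  L0 @0x18[25] → 0x21007  P=1,RW=1,US=1,PS=0
  L1 @0x21[7] → 0x23007  P=1,RW=1,US=1,PS=0
  L2 @0x23[18] → 0x47004  P=0,RW=0,US=1,PS=0
  ✗ PAGE_NOT_PRESENT  [3 reads]

Entries read for #2: 3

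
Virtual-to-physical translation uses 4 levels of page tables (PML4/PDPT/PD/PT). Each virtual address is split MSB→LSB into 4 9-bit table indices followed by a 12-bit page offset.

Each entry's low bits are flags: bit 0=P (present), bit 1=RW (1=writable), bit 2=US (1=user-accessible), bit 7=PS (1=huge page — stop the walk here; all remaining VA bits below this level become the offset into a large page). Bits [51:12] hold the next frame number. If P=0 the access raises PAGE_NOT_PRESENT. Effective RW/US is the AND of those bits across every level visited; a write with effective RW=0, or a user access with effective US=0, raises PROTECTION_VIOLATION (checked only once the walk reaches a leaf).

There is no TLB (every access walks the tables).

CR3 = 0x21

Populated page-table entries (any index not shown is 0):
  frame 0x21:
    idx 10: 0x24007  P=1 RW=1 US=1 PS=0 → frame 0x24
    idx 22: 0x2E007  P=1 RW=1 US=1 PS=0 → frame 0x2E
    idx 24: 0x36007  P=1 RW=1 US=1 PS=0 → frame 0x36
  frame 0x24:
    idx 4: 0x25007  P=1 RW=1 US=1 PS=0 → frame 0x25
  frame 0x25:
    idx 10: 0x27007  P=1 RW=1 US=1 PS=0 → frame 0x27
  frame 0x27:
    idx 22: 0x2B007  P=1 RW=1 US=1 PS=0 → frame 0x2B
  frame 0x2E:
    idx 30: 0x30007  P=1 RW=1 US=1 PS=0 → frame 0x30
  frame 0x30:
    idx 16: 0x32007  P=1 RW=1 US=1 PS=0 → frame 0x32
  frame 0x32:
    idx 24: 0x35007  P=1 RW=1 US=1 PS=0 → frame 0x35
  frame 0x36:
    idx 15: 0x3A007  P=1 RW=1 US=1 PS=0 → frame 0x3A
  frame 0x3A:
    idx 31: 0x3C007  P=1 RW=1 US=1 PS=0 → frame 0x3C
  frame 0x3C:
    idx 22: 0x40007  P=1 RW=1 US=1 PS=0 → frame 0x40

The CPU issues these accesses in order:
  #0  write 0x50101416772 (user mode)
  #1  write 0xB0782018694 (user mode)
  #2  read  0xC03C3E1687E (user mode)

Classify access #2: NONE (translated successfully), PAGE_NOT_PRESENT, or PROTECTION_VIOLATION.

Trace:
#0 VA=0x50101416772 (w,user):
  L0 @0x21[10] → 0x24007  P=1,RW=1,US=1,PS=0
  L1 @0x24[4] → 0x25007  P=1,RW=1,US=1,PS=0
  L2 @0x25[10] → 0x27007  P=1,RW=1,US=1,PS=0
  L3 @0x27[22] → 0x2B007  P=1,RW=1,US=1,PS=0
  ✓ 0x2B772  — 4 lookups
#1 VA=0xB0782018694 (w,user):
  L0 @0x21[22] → 0x2E007  P=1,RW=1,US=1,PS=0
  L1 @0x2E[30] → 0x30007  P=1,RW=1,US=1,PS=0
  L2 @0x30[16] → 0x32007  P=1,RW=1,US=1,PS=0
  L3 @0x32[24] → 0x35007  P=1,RW=1,US=1,PS=0
  ✓ 0x35694  — 4 lookups
#2 VA=0xC03C3E1687E (r,user):
  L0 @0x21[24] → 0x36007  P=1,RW=1,US=1,PS=0
  L1 @0x36[15] → 0x3A007  P=1,RW=1,US=1,PS=0
  L2 @0x3A[31] → 0x3C007  P=1,RW=1,US=1,PS=0
  L3 @0x3C[22] → 0x40007  P=1,RW=1,US=1,PS=0
  ✓ 0x4087E  — 4 lookups

Access #2 fault: NONE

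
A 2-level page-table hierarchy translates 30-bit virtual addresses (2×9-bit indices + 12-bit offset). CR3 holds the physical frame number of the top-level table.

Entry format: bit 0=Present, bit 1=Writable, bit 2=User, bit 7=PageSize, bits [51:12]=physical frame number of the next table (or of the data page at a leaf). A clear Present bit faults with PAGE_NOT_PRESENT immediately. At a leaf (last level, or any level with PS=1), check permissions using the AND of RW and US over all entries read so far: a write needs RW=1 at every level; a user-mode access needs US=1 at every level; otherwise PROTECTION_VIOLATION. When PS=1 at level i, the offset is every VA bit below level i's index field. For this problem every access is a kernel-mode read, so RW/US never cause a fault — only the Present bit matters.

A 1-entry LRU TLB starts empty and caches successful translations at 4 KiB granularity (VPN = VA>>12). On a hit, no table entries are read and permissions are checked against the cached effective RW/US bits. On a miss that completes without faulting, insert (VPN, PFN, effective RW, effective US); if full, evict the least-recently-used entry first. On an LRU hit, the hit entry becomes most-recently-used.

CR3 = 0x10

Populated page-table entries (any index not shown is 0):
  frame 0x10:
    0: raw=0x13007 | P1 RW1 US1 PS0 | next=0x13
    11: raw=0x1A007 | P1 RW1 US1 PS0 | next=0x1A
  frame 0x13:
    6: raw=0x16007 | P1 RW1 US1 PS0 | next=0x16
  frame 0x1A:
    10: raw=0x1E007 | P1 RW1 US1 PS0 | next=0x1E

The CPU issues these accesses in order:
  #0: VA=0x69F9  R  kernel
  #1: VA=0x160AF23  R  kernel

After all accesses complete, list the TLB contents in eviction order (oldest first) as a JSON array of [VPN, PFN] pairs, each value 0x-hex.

Per-access translation:
#0 VA=0x69F9 (r,kernel):
  L0 @0x10[0] → 0x13007  P=1,RW=1,US=1,PS=0
  L1 @0x13[6] → 0x16007  P=1,RW=1,US=1,PS=0
  ✓ 0x169F9  — 2 lookups
#1 VA=0x160AF23 (r,kernel):
  L0 @0x10[11] → 0x1A007  P=1,RW=1,US=1,PS=0
  L1 @0x1A[10] → 0x1E007  P=1,RW=1,US=1,PS=0
  ✓ 0x1EF23  — 2 lookups

TLB: [["0x160A", "0x1E"]]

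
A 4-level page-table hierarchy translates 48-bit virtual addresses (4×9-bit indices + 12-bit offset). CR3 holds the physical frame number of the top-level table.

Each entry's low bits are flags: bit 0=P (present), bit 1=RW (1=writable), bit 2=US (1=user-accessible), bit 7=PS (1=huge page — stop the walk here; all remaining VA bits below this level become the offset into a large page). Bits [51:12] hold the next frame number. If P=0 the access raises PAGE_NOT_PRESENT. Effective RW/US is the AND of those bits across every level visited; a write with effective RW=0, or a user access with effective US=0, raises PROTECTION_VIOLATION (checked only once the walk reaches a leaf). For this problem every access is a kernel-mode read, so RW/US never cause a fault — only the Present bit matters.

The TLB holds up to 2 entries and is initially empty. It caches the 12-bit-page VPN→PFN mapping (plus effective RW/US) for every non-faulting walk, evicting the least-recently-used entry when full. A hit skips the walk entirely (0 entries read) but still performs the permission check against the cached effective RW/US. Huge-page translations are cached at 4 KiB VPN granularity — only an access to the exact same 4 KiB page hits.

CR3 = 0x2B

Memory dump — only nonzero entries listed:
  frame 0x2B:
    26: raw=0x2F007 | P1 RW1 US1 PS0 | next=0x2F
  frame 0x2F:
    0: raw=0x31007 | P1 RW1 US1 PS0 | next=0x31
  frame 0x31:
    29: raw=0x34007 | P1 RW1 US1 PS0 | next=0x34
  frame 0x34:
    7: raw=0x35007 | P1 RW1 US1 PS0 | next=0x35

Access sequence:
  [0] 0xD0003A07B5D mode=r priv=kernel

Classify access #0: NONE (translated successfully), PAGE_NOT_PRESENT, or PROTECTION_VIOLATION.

Walk each access:
#0 VA=0xD0003A07B5D (r,kernel):
  L0: frame=0x2B idx=26 entry=0x2F007 [P=1 RW=1 US=1 PS=0]
  L1: frame=0x2F idx=0 entry=0x31007 [P=1 RW=1 US=1 PS=0]
  L2: frame=0x31 idx=29 entry=0x34007 [P=1 RW=1 US=1 PS=0]
  L3: frame=0x34 idx=7 entry=0x35007 [P=1 RW=1 US=1 PS=0]
  → PA=0x35B5D  (4 entries read)

Access #0 fault: NONE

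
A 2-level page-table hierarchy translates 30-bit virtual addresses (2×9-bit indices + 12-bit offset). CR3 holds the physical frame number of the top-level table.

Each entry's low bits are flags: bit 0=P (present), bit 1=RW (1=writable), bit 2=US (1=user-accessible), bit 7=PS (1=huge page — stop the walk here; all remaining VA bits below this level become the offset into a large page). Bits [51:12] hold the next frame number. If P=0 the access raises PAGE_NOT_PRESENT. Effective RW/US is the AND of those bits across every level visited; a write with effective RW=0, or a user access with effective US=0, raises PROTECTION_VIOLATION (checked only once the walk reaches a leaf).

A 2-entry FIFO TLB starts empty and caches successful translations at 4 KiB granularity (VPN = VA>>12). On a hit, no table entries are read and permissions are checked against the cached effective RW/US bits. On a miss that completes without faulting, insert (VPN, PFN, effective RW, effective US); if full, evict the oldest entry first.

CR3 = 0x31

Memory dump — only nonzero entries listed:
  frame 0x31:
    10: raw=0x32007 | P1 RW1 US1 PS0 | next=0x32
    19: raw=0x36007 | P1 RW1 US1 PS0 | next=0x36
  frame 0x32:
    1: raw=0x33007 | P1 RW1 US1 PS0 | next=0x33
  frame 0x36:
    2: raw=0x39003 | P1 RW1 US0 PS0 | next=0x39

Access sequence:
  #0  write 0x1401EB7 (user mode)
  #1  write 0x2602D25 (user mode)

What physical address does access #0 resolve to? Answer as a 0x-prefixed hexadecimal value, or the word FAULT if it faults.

Walk each access:
#0 VA=0x1401EB7 (w,user):
  L0 @0x31[10] → 0x32007  P=1,RW=1,US=1,PS=0
  L1 @0x32[1] → 0x33007  P=1,RW=1,US=1,PS=0
  ✓ 0x33EB7  — 2 lookups
#1 VA=0x2602D25 (w,user):
  L0 @0x31[19] → 0x36007  P=1,RW=1,US=1,PS=0
  L1 @0x36[2] → 0x39003  P=1,RW=1,US=0,PS=0
  → PROTECTION_VIOLATION  (2 entries read)

Access #0 PA: 0x33EB7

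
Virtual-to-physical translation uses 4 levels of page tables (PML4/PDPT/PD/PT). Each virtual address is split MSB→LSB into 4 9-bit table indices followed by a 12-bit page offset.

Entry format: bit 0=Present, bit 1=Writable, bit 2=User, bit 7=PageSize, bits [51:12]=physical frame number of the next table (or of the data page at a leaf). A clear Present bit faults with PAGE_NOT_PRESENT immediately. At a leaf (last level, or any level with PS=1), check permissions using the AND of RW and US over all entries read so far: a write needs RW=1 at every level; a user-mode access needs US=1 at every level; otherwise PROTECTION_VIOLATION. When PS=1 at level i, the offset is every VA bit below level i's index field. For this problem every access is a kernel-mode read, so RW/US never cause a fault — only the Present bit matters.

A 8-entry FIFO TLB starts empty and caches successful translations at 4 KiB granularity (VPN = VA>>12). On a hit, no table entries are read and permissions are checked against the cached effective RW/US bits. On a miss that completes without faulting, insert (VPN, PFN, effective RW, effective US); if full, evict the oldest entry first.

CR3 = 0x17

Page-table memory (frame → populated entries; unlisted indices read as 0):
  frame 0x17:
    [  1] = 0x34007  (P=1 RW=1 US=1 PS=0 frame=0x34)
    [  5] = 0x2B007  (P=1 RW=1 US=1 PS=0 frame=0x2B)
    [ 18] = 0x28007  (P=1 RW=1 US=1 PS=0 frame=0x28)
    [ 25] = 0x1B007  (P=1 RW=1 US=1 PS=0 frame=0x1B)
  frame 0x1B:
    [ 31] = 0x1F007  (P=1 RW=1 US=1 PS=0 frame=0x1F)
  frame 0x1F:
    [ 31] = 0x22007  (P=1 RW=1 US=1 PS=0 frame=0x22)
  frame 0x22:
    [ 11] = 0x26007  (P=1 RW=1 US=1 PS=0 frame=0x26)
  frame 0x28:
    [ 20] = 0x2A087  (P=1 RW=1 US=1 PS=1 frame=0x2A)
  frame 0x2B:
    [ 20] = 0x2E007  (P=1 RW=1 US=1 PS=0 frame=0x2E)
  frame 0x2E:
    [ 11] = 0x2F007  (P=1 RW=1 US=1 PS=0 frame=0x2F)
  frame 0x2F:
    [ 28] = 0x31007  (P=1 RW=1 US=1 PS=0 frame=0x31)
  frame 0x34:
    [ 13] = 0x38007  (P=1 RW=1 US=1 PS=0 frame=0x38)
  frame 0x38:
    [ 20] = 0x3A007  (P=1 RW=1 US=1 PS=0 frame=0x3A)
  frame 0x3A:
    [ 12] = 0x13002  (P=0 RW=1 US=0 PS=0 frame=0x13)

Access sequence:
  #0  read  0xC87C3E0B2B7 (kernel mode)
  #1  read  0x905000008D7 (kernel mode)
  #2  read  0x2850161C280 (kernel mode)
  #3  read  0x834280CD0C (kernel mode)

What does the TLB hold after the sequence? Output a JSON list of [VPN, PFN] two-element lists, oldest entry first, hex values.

Trace:
#0 VA=0xC87C3E0B2B7 (r,kernel):
  [0] read 0x17 idx=25: raw=0x1B007 flags P=1 W=1 U=1 S=0
  [1] read 0x1B idx=31: raw=0x1F007 flags P=1 W=1 U=1 S=0
  [2] read 0x1F idx=31: raw=0x22007 flags P=1 W=1 U=1 S=0
  [3] read 0x22 idx=11: raw=0x26007 flags P=1 W=1 U=1 S=0
  → PA=0x262B7  (4 entries read)
#1 VA=0x905000008D7 (r,kernel):
  [0] read 0x17 idx=18: raw=0x28007 flags P=1 W=1 U=1 S=0
  [1] read 0x28 idx=20: raw=0x2A087 flags P=1 W=1 U=1 S=1
  → PA=0x2A8D7 (huge @L1)  (2 entries read)
#2 VA=0x2850161C280 (r,kernel):
  [0] read 0x17 idx=5: raw=0x2B007 flags P=1 W=1 U=1 S=0
  [1] read 0x2B idx=20: raw=0x2E007 flags P=1 W=1 U=1 S=0
  [2] read 0x2E idx=11: raw=0x2F007 flags P=1 W=1 U=1 S=0
  [3] read 0x2F idx=28: raw=0x31007 flags P=1 W=1 U=1 S=0
  → PA=0x31280  (4 entries read)
#3 VA=0x834280CD0C (r,kernel):
  [0] read 0x17 idx=1: raw=0x34007 flags P=1 W=1 U=1 S=0
  [1] read 0x34 idx=13: raw=0x38007 flags P=1 W=1 U=1 S=0
  [2] read 0x38 idx=20: raw=0x3A007 flags P=1 W=1 U=1 S=0
  [3] read 0x3A idx=12: raw=0x13002 flags P=0 W=1 U=0 S=0
  ✗ PAGE_NOT_PRESENT  [4 reads]

TLB: [["0xC87C3E0B", "0x26"], ["0x90500000", "0x2A"], ["0x2850161C", "0x31"]]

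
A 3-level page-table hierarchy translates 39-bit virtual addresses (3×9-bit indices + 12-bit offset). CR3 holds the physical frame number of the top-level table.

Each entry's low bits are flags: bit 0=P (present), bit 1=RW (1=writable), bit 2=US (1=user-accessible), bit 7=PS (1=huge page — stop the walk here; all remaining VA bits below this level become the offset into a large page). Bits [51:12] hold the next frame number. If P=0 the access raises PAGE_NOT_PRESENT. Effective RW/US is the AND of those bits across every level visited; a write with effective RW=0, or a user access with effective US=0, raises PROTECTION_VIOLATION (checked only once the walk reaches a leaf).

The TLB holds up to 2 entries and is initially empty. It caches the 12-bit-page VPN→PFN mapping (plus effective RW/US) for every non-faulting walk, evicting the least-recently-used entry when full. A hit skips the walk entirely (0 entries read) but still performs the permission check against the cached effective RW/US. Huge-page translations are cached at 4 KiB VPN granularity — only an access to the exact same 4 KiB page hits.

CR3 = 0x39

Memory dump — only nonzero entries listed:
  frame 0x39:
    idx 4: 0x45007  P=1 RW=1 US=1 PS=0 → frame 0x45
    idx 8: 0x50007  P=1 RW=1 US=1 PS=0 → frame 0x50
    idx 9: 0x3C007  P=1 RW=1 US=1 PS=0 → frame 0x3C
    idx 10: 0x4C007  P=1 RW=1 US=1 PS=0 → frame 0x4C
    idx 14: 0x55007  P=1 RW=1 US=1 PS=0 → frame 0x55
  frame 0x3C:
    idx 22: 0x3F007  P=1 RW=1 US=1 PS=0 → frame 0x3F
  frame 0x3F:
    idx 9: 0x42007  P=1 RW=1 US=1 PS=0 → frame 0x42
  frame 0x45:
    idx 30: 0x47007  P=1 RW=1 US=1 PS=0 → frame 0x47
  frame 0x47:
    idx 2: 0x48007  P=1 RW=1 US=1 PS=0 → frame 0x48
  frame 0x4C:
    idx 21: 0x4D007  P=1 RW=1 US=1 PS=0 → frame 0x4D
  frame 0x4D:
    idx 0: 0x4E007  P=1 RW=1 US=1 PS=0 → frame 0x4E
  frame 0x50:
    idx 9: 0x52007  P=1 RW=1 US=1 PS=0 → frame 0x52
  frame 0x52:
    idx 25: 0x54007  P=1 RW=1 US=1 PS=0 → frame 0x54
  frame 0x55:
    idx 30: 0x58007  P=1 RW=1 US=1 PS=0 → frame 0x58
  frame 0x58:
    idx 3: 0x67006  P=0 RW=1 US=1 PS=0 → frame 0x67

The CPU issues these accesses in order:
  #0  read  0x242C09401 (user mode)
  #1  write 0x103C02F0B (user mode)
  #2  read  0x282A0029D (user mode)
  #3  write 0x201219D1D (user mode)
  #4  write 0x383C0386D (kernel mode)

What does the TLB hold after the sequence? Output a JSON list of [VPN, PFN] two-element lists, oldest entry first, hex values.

Per-access translation:
#0 VA=0x242C09401 (r,user):
  L0: frame=0x39 idx=9 entry=0x3C007 [P=1 RW=1 US=1 PS=0]
  L1: frame=0x3C idx=22 entry=0x3F007 [P=1 RW=1 US=1 PS=0]
  L2: frame=0x3F idx=9 entry=0x42007 [P=1 RW=1 US=1 PS=0]
  ✓ 0x42401  — 3 lookups
#1 VA=0x103C02F0B (w,user):
  L0: frame=0x39 idx=4 entry=0x45007 [P=1 RW=1 US=1 PS=0]
  L1: frame=0x45 idx=30 entry=0x47007 [P=1 RW=1 US=1 PS=0]
  L2: frame=0x47 idx=2 entry=0x48007 [P=1 RW=1 US=1 PS=0]
  ✓ 0x48F0B  — 3 lookups
#2 VA=0x282A0029D (r,user):
  L0: frame=0x39 idx=10 entry=0x4C007 [P=1 RW=1 US=1 PS=0]
  L1: frame=0x4C idx=21 entry=0x4D007 [P=1 RW=1 US=1 PS=0]
  L2: frame=0x4D idx=0 entry=0x4E007 [P=1 RW=1 US=1 PS=0]
  ✓ 0x4E29D  — 3 lookups
#3 VA=0x201219D1D (w,user):
  L0: frame=0x39 idx=8 entry=0x50007 [P=1 RW=1 US=1 PS=0]
  L1: frame=0x50 idx=9 entry=0x52007 [P=1 RW=1 US=1 PS=0]
  L2: frame=0x52 idx=25 entry=0x54007 [P=1 RW=1 US=1 PS=0]
  ✓ 0x54D1D  — 3 lookups
#4 VA=0x383C0386D (w,kernel):
  L0: frame=0x39 idx=14 entry=0x55007 [P=1 RW=1 US=1 PS=0]
  L1: frame=0x55 idx=30 entry=0x58007 [P=1 RW=1 US=1 PS=0]
  L2: frame=0x58 idx=3 entry=0x67006 [P=0 RW=1 US=1 PS=0]
  ✗ PAGE_NOT_PRESENT  [3 reads]

TLB: [["0x282A00", "0x4E"], ["0x201219", "0x54"]]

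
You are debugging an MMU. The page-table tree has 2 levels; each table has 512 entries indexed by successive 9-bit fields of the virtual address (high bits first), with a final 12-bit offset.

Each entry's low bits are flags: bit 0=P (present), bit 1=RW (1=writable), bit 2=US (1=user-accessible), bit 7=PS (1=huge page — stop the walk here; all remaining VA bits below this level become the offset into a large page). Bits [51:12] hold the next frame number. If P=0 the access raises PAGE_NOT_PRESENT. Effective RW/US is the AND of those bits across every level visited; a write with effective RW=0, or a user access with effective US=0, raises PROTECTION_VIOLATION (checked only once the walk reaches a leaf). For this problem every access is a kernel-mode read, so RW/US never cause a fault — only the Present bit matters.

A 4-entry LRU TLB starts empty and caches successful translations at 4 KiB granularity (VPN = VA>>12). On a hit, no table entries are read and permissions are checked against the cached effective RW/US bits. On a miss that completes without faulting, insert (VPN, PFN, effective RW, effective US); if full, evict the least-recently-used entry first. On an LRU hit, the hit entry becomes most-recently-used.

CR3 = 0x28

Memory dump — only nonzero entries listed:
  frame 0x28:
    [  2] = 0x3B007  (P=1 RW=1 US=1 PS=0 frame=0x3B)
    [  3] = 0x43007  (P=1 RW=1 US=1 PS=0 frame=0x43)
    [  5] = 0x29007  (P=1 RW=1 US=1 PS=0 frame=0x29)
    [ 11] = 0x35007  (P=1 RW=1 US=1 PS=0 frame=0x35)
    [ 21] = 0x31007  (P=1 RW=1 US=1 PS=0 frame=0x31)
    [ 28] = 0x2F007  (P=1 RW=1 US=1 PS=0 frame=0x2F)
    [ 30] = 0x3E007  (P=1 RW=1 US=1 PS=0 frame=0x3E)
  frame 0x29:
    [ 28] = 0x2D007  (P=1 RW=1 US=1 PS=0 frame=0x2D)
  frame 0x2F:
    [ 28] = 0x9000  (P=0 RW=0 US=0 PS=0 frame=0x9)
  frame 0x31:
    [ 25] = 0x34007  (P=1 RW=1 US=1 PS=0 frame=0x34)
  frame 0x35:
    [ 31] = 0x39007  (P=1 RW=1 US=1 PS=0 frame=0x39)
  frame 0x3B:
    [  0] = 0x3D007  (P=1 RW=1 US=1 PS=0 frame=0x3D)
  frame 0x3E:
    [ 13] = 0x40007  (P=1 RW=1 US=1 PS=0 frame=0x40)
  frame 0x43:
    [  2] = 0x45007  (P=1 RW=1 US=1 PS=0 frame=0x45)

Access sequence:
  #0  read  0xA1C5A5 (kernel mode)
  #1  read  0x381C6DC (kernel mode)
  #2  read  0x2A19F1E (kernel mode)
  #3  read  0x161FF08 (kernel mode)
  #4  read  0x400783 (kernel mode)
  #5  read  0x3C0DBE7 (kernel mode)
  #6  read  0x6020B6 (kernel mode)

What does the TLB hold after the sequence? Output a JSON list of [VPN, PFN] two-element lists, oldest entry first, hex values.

Trace:
#0 VA=0xA1C5A5 (r,kernel):
  L0 @0x28[5] → 0x29007  P=1,RW=1,US=1,PS=0
  L1 @0x29[28] → 0x2D007  P=1,RW=1,US=1,PS=0
  → PA=0x2D5A5  (2 entries read)
#1 VA=0x381C6DC (r,kernel):
  L0 @0x28[28] → 0x2F007  P=1,RW=1,US=1,PS=0
  L1 @0x2F[28] → 0x9000  P=0,RW=0,US=0,PS=0
  ⇒ fault: PAGE_NOT_PRESENT  — 2 lookups
#2 VA=0x2A19F1E (r,kernel):
  L0 @0x28[21] → 0x31007  P=1,RW=1,US=1,PS=0
  L1 @0x31[25] → 0x34007  P=1,RW=1,US=1,PS=0
  → PA=0x34F1E  (2 entries read)
#3 VA=0x161FF08 (r,kernel):
  L0 @0x28[11] → 0x35007  P=1,RW=1,US=1,PS=0
  L1 @0x35[31] → 0x39007  P=1,RW=1,US=1,PS=0
  → PA=0x39F08  (2 entries read)
#4 VA=0x400783 (r,kernel):
  L0 @0x28[2] → 0x3B007  P=1,RW=1,US=1,PS=0
  L1 @0x3B[0] → 0x3D007  P=1,RW=1,US=1,PS=0
  → PA=0x3D783  (2 entries read)
#5 VA=0x3C0DBE7 (r,kernel):
  L0 @0x28[30] → 0x3E007  P=1,RW=1,US=1,PS=0
  L1 @0x3E[13] → 0x40007  P=1,RW=1,US=1,PS=0
  → PA=0x40BE7  (2 entries read)
#6 VA=0x6020B6 (r,kernel):
  L0 @0x28[3] → 0x43007  P=1,RW=1,US=1,PS=0
  L1 @0x43[2] → 0x45007  P=1,RW=1,US=1,PS=0
  → PA=0x450B6  (2 entries read)

TLB: [["0x161F", "0x39"], ["0x400", "0x3D"], ["0x3C0D", "0x40"], ["0x602", "0x45"]]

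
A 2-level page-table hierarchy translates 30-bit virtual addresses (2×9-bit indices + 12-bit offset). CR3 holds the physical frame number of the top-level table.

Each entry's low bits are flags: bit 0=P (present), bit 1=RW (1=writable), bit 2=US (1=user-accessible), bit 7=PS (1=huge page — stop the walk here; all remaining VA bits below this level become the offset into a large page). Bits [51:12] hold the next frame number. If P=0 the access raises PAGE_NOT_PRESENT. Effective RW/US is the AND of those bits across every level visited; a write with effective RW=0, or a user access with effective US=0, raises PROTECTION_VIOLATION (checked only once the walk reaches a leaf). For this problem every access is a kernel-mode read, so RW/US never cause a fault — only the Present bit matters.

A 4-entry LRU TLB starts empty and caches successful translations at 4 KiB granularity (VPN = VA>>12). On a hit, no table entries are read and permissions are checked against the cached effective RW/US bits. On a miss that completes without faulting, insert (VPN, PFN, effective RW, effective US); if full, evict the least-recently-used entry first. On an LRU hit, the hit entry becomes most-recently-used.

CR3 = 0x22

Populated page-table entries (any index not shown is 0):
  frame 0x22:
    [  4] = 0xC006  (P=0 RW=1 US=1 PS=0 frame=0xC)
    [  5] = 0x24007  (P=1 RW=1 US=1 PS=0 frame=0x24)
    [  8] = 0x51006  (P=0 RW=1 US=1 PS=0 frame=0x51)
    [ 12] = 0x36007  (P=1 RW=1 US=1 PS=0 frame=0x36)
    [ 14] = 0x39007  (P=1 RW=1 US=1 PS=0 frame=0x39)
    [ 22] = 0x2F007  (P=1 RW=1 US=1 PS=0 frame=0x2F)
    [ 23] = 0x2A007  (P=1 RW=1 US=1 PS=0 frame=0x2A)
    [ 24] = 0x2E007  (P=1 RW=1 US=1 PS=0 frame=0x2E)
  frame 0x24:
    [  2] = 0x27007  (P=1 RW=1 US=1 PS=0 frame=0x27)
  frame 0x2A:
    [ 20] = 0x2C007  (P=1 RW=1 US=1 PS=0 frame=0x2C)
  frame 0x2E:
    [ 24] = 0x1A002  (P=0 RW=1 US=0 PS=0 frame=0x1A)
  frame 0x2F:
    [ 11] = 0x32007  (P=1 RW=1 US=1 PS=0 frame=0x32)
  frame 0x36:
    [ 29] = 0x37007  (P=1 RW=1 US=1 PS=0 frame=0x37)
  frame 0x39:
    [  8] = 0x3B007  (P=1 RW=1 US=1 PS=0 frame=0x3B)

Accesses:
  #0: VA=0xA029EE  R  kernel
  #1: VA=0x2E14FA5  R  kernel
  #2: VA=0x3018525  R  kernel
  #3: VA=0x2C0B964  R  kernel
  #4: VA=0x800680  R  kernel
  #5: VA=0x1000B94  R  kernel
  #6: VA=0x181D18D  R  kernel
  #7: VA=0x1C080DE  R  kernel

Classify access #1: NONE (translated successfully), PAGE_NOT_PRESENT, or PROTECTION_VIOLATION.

Per-access translation:
#0 VA=0xA029EE (r,kernel):
  lvl0: tbl 0x22, slot 5 ⇒ 0x24007 (P1/RW1/US1/PS0)
  lvl1: tbl 0x24, slot 2 ⇒ 0x27007 (P1/RW1/US1/PS0)
  ⇒ phys 0x279EE  [2 reads]
#1 VA=0x2E14FA5 (r,kernel):
  lvl0: tbl 0x22, slot 23 ⇒ 0x2A007 (P1/RW1/US1/PS0)
  lvl1: tbl 0x2A, slot 20 ⇒ 0x2C007 (P1/RW1/US1/PS0)
  ⇒ phys 0x2CFA5  [2 reads]
#2 VA=0x3018525 (r,kernel):
  lvl0: tbl 0x22, slot 24 ⇒ 0x2E007 (P1/RW1/US1/PS0)
  lvl1: tbl 0x2E, slot 24 ⇒ 0x1A002 (P0/RW1/US0/PS0)
  ✗ PAGE_NOT_PRESENT  [2 reads]
#3 VA=0x2C0B964 (r,kernel):
  lvl0: tbl 0x22, slot 22 ⇒ 0x2F007 (P1/RW1/US1/PS0)
  lvl1: tbl 0x2F, slot 11 ⇒ 0x32007 (P1/RW1/US1/PS0)
  ⇒ phys 0x32964  [2 reads]
#4 VA=0x800680 (r,kernel):
  lvl0: tbl 0x22, slot 4 ⇒ 0xC006 (P0/RW1/US1/PS0)
  ✗ PAGE_NOT_PRESENT  [1 reads]
#5 VA=0x1000B94 (r,kernel):
  lvl0: tbl 0x22, slot 8 ⇒ 0x51006 (P0/RW1/US1/PS0)
  ✗ PAGE_NOT_PRESENT  [1 reads]
#6 VA=0x181D18D (r,kernel):
  lvl0: tbl 0x22, slot 12 ⇒ 0x36007 (P1/RW1/US1/PS0)
  lvl1: tbl 0x36, slot 29 ⇒ 0x37007 (P1/RW1/US1/PS0)
  ⇒ phys 0x3718D  [2 reads]
#7 VA=0x1C080DE (r,kernel):
  lvl0: tbl 0x22, slot 14 ⇒ 0x39007 (P1/RW1/US1/PS0)
  lvl1: tbl 0x39, slot 8 ⇒ 0x3B007 (P1/RW1/US1/PS0)
  ⇒ phys 0x3B0DE  [2 reads]

Access #1 fault: NONE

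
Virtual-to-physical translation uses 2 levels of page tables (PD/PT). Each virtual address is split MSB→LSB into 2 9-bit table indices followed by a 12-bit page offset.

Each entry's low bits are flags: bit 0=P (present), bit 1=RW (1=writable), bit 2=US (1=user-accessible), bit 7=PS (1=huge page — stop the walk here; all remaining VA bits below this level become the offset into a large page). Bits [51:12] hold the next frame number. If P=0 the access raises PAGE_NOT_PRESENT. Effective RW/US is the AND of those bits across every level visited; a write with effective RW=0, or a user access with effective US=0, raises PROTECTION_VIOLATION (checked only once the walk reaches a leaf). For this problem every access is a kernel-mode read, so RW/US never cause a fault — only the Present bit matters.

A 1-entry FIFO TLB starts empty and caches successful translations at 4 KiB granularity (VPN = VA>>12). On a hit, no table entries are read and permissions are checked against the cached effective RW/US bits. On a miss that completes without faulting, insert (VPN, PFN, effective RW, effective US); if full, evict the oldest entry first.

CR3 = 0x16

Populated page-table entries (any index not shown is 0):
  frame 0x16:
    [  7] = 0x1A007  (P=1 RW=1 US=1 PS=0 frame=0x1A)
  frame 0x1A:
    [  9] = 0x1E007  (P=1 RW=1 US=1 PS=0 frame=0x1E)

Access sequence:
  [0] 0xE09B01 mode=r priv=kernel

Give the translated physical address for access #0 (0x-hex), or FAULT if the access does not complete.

Trace:
#0 VA=0xE09B01 (r,kernel):
  lvl0: tbl 0x16, slot 7 ⇒ 0x1A007 (P1/RW1/US1/PS0)
  lvl1: tbl 0x1A, slot 9 ⇒ 0x1E007 (P1/RW1/US1/PS0)
  → PA=0x1EB01  (2 entries read)

Access #0 PA: 0x1EB01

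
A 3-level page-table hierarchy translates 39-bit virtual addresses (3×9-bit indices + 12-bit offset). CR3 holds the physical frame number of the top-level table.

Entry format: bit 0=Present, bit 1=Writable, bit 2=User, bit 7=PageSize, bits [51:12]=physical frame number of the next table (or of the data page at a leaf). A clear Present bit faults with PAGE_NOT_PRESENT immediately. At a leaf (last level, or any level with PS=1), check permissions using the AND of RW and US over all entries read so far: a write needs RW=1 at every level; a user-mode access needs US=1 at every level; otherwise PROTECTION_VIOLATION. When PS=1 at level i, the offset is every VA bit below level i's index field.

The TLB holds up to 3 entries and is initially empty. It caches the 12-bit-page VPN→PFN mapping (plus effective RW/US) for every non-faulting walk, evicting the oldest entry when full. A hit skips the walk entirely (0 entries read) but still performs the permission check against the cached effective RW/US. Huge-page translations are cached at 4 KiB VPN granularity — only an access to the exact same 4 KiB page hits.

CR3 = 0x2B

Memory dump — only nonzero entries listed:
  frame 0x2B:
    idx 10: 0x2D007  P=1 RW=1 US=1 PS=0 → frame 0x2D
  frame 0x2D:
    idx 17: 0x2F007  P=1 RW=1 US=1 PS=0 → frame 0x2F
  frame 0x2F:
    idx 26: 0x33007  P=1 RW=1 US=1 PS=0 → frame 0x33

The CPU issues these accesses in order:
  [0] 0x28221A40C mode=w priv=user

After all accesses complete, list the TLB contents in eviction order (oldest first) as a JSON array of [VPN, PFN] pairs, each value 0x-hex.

Trace:
#0 VA=0x28221A40C (w,user):
  L0: frame=0x2B idx=10 entry=0x2D007 [P=1 RW=1 US=1 PS=0]
  L1: frame=0x2D idx=17 entry=0x2F007 [P=1 RW=1 US=1 PS=0]
  L2: frame=0x2F idx=26 entry=0x33007 [P=1 RW=1 US=1 PS=0]
  ✓ 0x3340C  — 3 lookups

TLB: [["0x28221A", "0x33"]]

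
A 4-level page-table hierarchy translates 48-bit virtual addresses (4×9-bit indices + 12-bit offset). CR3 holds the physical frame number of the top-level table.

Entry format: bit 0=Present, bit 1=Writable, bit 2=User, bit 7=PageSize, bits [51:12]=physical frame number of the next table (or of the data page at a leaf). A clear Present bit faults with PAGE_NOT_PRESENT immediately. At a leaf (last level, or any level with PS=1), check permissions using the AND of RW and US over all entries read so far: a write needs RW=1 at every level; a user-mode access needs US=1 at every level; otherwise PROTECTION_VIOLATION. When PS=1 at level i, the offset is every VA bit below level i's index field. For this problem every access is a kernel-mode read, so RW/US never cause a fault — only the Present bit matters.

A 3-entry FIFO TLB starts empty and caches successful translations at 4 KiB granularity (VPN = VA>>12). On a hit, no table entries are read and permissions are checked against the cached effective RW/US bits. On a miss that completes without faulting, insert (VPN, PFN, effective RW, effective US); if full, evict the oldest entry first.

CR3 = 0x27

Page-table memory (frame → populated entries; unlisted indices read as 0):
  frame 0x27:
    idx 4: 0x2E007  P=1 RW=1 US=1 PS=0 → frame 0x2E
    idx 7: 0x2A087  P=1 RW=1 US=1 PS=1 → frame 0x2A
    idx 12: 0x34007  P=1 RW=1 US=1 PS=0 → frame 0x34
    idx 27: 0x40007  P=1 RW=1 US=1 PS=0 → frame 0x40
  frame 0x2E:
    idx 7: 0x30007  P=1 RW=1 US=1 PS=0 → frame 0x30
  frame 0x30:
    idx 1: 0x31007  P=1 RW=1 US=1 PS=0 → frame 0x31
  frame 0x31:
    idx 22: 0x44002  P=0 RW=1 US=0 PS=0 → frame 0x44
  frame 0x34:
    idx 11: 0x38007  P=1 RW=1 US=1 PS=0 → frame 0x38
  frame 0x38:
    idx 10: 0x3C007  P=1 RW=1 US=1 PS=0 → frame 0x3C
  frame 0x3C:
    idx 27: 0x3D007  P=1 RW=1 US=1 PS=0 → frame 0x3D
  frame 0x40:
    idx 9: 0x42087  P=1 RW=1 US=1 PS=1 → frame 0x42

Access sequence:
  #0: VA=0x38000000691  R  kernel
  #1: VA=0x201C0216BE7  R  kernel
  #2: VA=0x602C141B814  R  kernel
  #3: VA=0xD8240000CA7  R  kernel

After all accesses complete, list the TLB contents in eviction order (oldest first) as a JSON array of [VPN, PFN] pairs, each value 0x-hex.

Trace:
#0 VA=0x38000000691 (r,kernel):
  L0: frame=0x27 idx=7 entry=0x2A087 [P=1 RW=1 US=1 PS=1]
  → PA=0x2A691 (huge @L0)  (1 entries read)
#1 VA=0x201C0216BE7 (r,kernel):
  L0: frame=0x27 idx=4 entry=0x2E007 [P=1 RW=1 US=1 PS=0]
  L1: frame=0x2E idx=7 entry=0x30007 [P=1 RW=1 US=1 PS=0]
  L2: frame=0x30 idx=1 entry=0x31007 [P=1 RW=1 US=1 PS=0]
  L3: frame=0x31 idx=22 entry=0x44002 [P=0 RW=1 US=0 PS=0]
  → PAGE_NOT_PRESENT  (4 entries read)
#2 VA=0x602C141B814 (r,kernel):
  L0: frame=0x27 idx=12 entry=0x34007 [P=1 RW=1 US=1 PS=0]
  L1: frame=0x34 idx=11 entry=0x38007 [P=1 RW=1 US=1 PS=0]
  L2: frame=0x38 idx=10 entry=0x3C007 [P=1 RW=1 US=1 PS=0]
  L3: frame=0x3C idx=27 entry=0x3D007 [P=1 RW=1 US=1 PS=0]
  → PA=0x3D814  (4 entries read)
#3 VA=0xD8240000CA7 (r,kernel):
  L0: frame=0x27 idx=27 entry=0x40007 [P=1 RW=1 US=1 PS=0]
  L1: frame=0x40 idx=9 entry=0x42087 [P=1 RW=1 US=1 PS=1]
  → PA=0x42CA7 (huge @L1)  (2 entries read)

TLB: [["0x38000000", "0x2A"], ["0x602C141B", "0x3D"], ["0xD8240000", "0x42"]]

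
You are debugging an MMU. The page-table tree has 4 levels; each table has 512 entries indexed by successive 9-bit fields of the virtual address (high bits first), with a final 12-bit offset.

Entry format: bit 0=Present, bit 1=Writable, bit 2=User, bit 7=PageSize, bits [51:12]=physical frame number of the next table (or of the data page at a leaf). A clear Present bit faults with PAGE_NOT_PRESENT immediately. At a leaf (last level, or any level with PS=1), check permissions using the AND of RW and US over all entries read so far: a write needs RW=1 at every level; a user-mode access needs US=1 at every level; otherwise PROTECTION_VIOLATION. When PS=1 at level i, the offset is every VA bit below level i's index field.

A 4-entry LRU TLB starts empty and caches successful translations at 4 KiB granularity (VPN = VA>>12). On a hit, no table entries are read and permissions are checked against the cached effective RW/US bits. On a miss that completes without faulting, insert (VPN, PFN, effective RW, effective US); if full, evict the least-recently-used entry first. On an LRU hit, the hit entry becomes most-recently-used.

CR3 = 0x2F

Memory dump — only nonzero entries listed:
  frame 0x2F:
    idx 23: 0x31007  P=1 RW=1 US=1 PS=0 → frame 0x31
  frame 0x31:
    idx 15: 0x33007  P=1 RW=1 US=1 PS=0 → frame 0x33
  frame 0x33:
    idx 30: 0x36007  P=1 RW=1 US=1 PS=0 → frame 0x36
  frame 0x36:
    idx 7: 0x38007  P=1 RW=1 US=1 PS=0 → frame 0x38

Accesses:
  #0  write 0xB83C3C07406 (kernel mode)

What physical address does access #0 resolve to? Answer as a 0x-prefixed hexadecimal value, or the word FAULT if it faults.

Per-access translation:
#0 VA=0xB83C3C07406 (w,kernel):
  [0] read 0x2F idx=23: raw=0x31007 flags P=1 W=1 U=1 S=0
  [1] read 0x31 idx=15: raw=0x33007 flags P=1 W=1 U=1 S=0
  [2] read 0x33 idx=30: raw=0x36007 flags P=1 W=1 U=1 S=0
  [3] read 0x36 idx=7: raw=0x38007 flags P=1 W=1 U=1 S=0
  ⇒ phys 0x38406  [4 reads]

Access #0 PA: 0x38406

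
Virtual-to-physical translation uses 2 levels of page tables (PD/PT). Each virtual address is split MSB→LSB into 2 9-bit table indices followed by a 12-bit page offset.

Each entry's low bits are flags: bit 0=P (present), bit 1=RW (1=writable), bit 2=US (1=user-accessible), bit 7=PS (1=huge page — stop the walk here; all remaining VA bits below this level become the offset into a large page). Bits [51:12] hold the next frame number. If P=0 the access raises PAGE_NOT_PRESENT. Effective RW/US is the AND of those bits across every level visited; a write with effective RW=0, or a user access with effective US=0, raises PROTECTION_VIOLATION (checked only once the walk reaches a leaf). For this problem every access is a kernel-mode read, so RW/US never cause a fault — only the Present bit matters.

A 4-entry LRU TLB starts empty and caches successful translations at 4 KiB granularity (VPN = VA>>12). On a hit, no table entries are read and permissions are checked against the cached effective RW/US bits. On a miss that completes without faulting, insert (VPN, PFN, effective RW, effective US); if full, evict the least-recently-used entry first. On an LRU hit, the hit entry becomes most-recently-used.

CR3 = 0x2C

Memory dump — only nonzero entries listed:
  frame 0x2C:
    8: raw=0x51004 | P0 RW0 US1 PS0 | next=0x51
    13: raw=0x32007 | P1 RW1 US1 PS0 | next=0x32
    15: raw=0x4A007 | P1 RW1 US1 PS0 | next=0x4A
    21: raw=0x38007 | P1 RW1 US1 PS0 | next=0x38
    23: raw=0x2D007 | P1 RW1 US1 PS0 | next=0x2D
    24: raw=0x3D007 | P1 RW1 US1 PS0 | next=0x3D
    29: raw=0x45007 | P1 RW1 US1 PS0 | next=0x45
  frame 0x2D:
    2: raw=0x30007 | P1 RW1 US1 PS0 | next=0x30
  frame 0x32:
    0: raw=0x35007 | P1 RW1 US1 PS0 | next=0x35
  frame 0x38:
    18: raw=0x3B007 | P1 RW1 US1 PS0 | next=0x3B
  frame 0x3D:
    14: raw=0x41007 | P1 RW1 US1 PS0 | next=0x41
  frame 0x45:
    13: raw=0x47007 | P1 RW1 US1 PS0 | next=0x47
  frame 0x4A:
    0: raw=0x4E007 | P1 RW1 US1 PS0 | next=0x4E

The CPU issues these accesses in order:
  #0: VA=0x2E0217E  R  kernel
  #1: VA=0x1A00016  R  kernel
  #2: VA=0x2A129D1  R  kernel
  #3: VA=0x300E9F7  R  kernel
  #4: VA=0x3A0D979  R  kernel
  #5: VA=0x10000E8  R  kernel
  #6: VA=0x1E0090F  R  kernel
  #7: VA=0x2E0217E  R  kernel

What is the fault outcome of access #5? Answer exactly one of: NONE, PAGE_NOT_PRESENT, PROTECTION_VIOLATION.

Walk each access:
#0 VA=0x2E0217E (r,kernel):
  L0: frame=0x2C idx=23 entry=0x2D007 [P=1 RW=1 US=1 PS=0]
  L1: frame=0x2D idx=2 entry=0x30007 [P=1 RW=1 US=1 PS=0]
  → PA=0x3017E  (2 entries read)
#1 VA=0x1A00016 (r,kernel):
  L0: frame=0x2C idx=13 entry=0x32007 [P=1 RW=1 US=1 PS=0]
  L1: frame=0x32 idx=0 entry=0x35007 [P=1 RW=1 US=1 PS=0]
  → PA=0x35016  (2 entries read)
#2 VA=0x2A129D1 (r,kernel):
  L0: frame=0x2C idx=21 entry=0x38007 [P=1 RW=1 US=1 PS=0]
  L1: frame=0x38 idx=18 entry=0x3B007 [P=1 RW=1 US=1 PS=0]
  → PA=0x3B9D1  (2 entries read)
#3 VA=0x300E9F7 (r,kernel):
  L0: frame=0x2C idx=24 entry=0x3D007 [P=1 RW=1 US=1 PS=0]
  L1: frame=0x3D idx=14 entry=0x41007 [P=1 RW=1 US=1 PS=0]
  → PA=0x419F7  (2 entries read)
#4 VA=0x3A0D979 (r,kernel):
  L0: frame=0x2C idx=29 entry=0x45007 [P=1 RW=1 US=1 PS=0]
  L1: frame=0x45 idx=13 entry=0x47007 [P=1 RW=1 US=1 PS=0]
  → PA=0x47979  (2 entries read)
#5 VA=0x10000E8 (r,kernel):
  L0: frame=0x2C idx=8 entry=0x51004 [P=0 RW=0 US=1 PS=0]
  ✗ PAGE_NOT_PRESENT  [1 reads]
#6 VA=0x1E0090F (r,kernel):
  L0: frame=0x2C idx=15 entry=0x4A007 [P=1 RW=1 US=1 PS=0]
  L1: frame=0x4A idx=0 entry=0x4E007 [P=1 RW=1 US=1 PS=0]
  → PA=0x4E90F  (2 entries read)
#7 VA=0x2E0217E (r,kernel):
  L0: frame=0x2C idx=23 entry=0x2D007 [P=1 RW=1 US=1 PS=0]
  L1: frame=0x2D idx=2 entry=0x30007 [P=1 RW=1 US=1 PS=0]
  → PA=0x3017E  (2 entries read)

Access #5 fault: PAGE_NOT_PRESENT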